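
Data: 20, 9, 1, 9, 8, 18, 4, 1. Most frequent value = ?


Frequencies: 1:2, 4:1, 8:1, 9:2, 18:1, 20:1
Max frequency = 2
Mode = 1, 9

Mode = 1, 9


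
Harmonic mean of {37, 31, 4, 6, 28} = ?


Sum of reciprocals = 1/37 + 1/31 + 1/4 + 1/6 + 1/28 = 0.511666
HM = 5/0.511666 = 9.7720

HM = 9.7720


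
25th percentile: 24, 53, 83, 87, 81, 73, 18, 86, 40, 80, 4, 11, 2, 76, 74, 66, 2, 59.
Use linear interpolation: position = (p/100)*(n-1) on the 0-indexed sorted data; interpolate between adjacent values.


Sorted: 2, 2, 4, 11, 18, 24, 40, 53, 59, 66, 73, 74, 76, 80, 81, 83, 86, 87
n = 18
Index = 25/100 * 17 = 4.2500
Lower = data[4] = 18, Upper = data[5] = 24
P25 = 18 + 0.2500*(6) = 19.5000

P25 = 19.5000


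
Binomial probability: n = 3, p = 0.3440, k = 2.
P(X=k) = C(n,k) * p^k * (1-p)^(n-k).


C(3,2) = 3
p^2 = 0.118336
(1-p)^1 = 0.656000
P = 3 * 0.118336 * 0.656000 = 0.2329

P(X=2) = 0.2329


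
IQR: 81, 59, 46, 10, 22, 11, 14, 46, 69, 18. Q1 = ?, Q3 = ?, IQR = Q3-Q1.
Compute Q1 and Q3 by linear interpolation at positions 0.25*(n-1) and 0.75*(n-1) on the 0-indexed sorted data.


Sorted: 10, 11, 14, 18, 22, 46, 46, 59, 69, 81
Q1 (25th %ile) = 15.0000
Q3 (75th %ile) = 55.7500
IQR = 55.7500 - 15.0000 = 40.7500

IQR = 40.7500


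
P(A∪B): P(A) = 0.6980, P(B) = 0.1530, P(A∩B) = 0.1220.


P(A∪B) = 0.6980 + 0.1530 - 0.1220
= 0.8510 - 0.1220
= 0.7290

P(A∪B) = 0.7290


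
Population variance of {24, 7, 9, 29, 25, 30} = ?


Mean = 20.6667
Squared deviations: 11.1111, 186.7778, 136.1111, 69.4444, 18.7778, 87.1111
Sum = 509.3333
Variance = 509.3333/6 = 84.8889

Variance = 84.8889


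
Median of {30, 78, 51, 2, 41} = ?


Sorted: 2, 30, 41, 51, 78
n = 5 (odd)
Middle value = 41

Median = 41


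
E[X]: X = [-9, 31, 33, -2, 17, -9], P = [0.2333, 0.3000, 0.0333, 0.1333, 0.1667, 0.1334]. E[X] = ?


E[X] = -9*0.2333 + 31*0.3000 + 33*0.0333 - 2*0.1333 + 17*0.1667 - 9*0.1334
= -2.0997 + 9.3000 + 1.0989 - 0.2666 + 2.8339 - 1.2006
= 9.6659

E[X] = 9.6659


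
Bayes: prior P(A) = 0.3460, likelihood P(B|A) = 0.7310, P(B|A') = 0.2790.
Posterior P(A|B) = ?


P(B) = P(B|A)*P(A) + P(B|A')*P(A')
= 0.7310*0.3460 + 0.2790*0.6540
= 0.252926 + 0.182466 = 0.435392
P(A|B) = 0.252926/0.435392 = 0.5809

P(A|B) = 0.5809


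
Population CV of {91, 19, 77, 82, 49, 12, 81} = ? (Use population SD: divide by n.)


Mean = 58.7143
SD = 29.9271
CV = (29.9271/58.7143)*100 = 50.9708%

CV = 50.9708%


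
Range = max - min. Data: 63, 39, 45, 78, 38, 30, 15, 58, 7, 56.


Max = 78, Min = 7
Range = 78 - 7 = 71

Range = 71


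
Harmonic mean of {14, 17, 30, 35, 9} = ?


Sum of reciprocals = 1/14 + 1/17 + 1/30 + 1/35 + 1/9 = 0.303268
HM = 5/0.303268 = 16.4871

HM = 16.4871


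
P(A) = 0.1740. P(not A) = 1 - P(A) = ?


P(not A) = 1 - 0.1740 = 0.8260

P(not A) = 0.8260


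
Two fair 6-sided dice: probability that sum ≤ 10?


Total outcomes = 6×6 = 36
Favorable (sum ≤ 10): 33
P = 33/36 = 0.9167

P = 0.9167


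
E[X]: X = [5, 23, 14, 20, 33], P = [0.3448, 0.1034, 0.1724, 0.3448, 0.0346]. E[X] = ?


E[X] = 5*0.3448 + 23*0.1034 + 14*0.1724 + 20*0.3448 + 33*0.0346
= 1.7240 + 2.3782 + 2.4136 + 6.8960 + 1.1418
= 14.5536

E[X] = 14.5536


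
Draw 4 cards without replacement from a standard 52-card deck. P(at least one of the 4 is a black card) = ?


P(at least one) = 1 - P(none)
P(none) = (26/52) × (25/51) × (24/50) × (23/49) = 0.055222
P(at least one) = 1 - 0.055222 = 0.9448

P = 0.9448


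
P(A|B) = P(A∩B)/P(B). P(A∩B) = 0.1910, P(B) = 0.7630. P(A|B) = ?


P(A|B) = 0.1910/0.7630 = 0.2503

P(A|B) = 0.2503


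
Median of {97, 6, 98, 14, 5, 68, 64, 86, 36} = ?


Sorted: 5, 6, 14, 36, 64, 68, 86, 97, 98
n = 9 (odd)
Middle value = 64

Median = 64


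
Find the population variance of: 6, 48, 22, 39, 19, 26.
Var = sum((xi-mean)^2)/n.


Mean = 26.6667
Squared deviations: 427.1111, 455.1111, 21.7778, 152.1111, 58.7778, 0.4444
Sum = 1115.3333
Variance = 1115.3333/6 = 185.8889

Variance = 185.8889


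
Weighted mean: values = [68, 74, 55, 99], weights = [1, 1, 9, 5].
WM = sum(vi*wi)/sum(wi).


Numerator = 68*1 + 74*1 + 55*9 + 99*5 = 1132
Denominator = 1 + 1 + 9 + 5 = 16
WM = 1132/16 = 70.7500

WM = 70.7500


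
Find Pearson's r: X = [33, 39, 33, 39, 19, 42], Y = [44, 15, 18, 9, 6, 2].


Mean X = 34.1667, Mean Y = 15.6667
SD X = 7.536946, SD Y = 13.743685
Cov = -5.277778
r = -5.277778/(7.536946*13.743685) = -0.0510

r = -0.0510


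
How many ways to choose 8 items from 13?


C(13,8) = 13!/(8! × 5!)
= 6227020800/(40320 × 120)
= 1287

C(13,8) = 1287


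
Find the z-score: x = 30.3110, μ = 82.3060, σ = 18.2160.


z = (30.3110 - 82.3060)/18.2160
= -51.9950/18.2160
= -2.8544

z = -2.8544


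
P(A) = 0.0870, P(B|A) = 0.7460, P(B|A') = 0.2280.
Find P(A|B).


P(B) = P(B|A)*P(A) + P(B|A')*P(A')
= 0.7460*0.0870 + 0.2280*0.9130
= 0.064902 + 0.208164 = 0.273066
P(A|B) = 0.064902/0.273066 = 0.2377

P(A|B) = 0.2377


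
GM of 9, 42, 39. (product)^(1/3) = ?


Product = 9 × 42 × 39 = 14742
GM = 14742^(1/3) = 24.5199

GM = 24.5199


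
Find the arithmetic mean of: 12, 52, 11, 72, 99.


Sum = 12 + 52 + 11 + 72 + 99 = 246
n = 5
Mean = 246/5 = 49.2000

Mean = 49.2000


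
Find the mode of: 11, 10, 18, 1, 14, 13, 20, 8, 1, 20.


Frequencies: 1:2, 8:1, 10:1, 11:1, 13:1, 14:1, 18:1, 20:2
Max frequency = 2
Mode = 1, 20

Mode = 1, 20


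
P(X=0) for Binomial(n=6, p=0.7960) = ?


C(6,0) = 1
p^0 = 1.000000
(1-p)^6 = 7.207439e-05
P = 1 * 1.000000 * 7.207439e-05 = 7.2074e-05

P(X=0) = 7.2074e-05


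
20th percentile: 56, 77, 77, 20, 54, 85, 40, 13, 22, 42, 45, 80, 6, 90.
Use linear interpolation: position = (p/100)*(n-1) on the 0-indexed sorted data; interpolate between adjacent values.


Sorted: 6, 13, 20, 22, 40, 42, 45, 54, 56, 77, 77, 80, 85, 90
n = 14
Index = 20/100 * 13 = 2.6000
Lower = data[2] = 20, Upper = data[3] = 22
P20 = 20 + 0.6000*(2) = 21.2000

P20 = 21.2000


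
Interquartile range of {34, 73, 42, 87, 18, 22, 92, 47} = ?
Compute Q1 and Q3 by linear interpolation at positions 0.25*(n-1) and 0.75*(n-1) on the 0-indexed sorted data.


Sorted: 18, 22, 34, 42, 47, 73, 87, 92
Q1 (25th %ile) = 31.0000
Q3 (75th %ile) = 76.5000
IQR = 76.5000 - 31.0000 = 45.5000

IQR = 45.5000


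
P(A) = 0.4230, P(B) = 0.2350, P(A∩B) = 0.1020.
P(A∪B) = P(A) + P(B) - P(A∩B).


P(A∪B) = 0.4230 + 0.2350 - 0.1020
= 0.6580 - 0.1020
= 0.5560

P(A∪B) = 0.5560


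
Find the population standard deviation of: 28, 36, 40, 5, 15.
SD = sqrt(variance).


Mean = 24.8000
Variance = 170.9600
SD = sqrt(170.9600) = 13.0752

SD = 13.0752


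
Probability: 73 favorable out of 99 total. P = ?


P = 73/99 = 0.7374

P = 0.7374


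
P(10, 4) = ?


P(10,4) = 10!/6!
= 3628800/720
= 5040

P(10,4) = 5040


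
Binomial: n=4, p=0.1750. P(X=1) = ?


C(4,1) = 4
p^1 = 0.175000
(1-p)^3 = 0.561516
P = 4 * 0.175000 * 0.561516 = 0.3931

P(X=1) = 0.3931


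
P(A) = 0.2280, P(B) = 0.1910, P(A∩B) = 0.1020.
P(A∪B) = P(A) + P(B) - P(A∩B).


P(A∪B) = 0.2280 + 0.1910 - 0.1020
= 0.4190 - 0.1020
= 0.3170

P(A∪B) = 0.3170


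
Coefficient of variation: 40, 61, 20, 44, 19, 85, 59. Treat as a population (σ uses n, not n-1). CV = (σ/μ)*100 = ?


Mean = 46.8571
SD = 21.8921
CV = (21.8921/46.8571)*100 = 46.7210%

CV = 46.7210%


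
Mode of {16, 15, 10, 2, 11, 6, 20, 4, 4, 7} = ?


Frequencies: 2:1, 4:2, 6:1, 7:1, 10:1, 11:1, 15:1, 16:1, 20:1
Max frequency = 2
Mode = 4

Mode = 4


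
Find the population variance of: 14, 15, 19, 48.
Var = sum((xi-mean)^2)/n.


Mean = 24.0000
Squared deviations: 100.0000, 81.0000, 25.0000, 576.0000
Sum = 782.0000
Variance = 782.0000/4 = 195.5000

Variance = 195.5000


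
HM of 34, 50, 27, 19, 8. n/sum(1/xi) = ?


Sum of reciprocals = 1/34 + 1/50 + 1/27 + 1/19 + 1/8 = 0.264080
HM = 5/0.264080 = 18.9336

HM = 18.9336


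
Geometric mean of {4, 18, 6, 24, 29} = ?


Product = 4 × 18 × 6 × 24 × 29 = 300672
GM = 300672^(1/5) = 12.4629

GM = 12.4629


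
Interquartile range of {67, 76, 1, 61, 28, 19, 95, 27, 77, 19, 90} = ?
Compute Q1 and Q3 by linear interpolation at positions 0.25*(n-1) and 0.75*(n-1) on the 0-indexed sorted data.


Sorted: 1, 19, 19, 27, 28, 61, 67, 76, 77, 90, 95
Q1 (25th %ile) = 23.0000
Q3 (75th %ile) = 76.5000
IQR = 76.5000 - 23.0000 = 53.5000

IQR = 53.5000


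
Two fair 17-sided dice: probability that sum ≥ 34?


Total outcomes = 17×17 = 289
Favorable (sum ≥ 34): 1
P = 1/289 = 0.0035

P = 0.0035


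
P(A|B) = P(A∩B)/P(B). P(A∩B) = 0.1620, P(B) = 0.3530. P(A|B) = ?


P(A|B) = 0.1620/0.3530 = 0.4589

P(A|B) = 0.4589


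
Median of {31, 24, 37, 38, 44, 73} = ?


Sorted: 24, 31, 37, 38, 44, 73
n = 6 (even)
Middle values: 37 and 38
Median = (37+38)/2 = 37.5000

Median = 37.5000


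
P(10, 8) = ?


P(10,8) = 10!/2!
= 3628800/2
= 1814400

P(10,8) = 1814400


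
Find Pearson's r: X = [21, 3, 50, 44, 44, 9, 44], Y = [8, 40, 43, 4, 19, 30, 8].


Mean X = 30.7143, Mean Y = 21.7143
SD X = 17.870281, SD Y = 14.896925
Cov = -85.224490
r = -85.224490/(17.870281*14.896925) = -0.3201

r = -0.3201


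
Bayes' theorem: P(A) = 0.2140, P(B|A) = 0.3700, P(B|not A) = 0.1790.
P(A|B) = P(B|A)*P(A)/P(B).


P(B) = P(B|A)*P(A) + P(B|A')*P(A')
= 0.3700*0.2140 + 0.1790*0.7860
= 0.079180 + 0.140694 = 0.219874
P(A|B) = 0.079180/0.219874 = 0.3601

P(A|B) = 0.3601


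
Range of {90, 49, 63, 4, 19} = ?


Max = 90, Min = 4
Range = 90 - 4 = 86

Range = 86


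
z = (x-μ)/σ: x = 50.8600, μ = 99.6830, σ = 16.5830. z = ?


z = (50.8600 - 99.6830)/16.5830
= -48.8230/16.5830
= -2.9442

z = -2.9442


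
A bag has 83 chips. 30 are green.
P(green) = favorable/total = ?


P = 30/83 = 0.3614

P = 0.3614


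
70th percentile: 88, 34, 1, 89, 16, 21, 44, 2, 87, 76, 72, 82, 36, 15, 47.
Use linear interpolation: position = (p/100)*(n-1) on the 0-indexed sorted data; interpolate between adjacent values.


Sorted: 1, 2, 15, 16, 21, 34, 36, 44, 47, 72, 76, 82, 87, 88, 89
n = 15
Index = 70/100 * 14 = 9.8000
Lower = data[9] = 72, Upper = data[10] = 76
P70 = 72 + 0.8000*(4) = 75.2000

P70 = 75.2000


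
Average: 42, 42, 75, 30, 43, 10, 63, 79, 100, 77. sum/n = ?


Sum = 42 + 42 + 75 + 30 + 43 + 10 + 63 + 79 + 100 + 77 = 561
n = 10
Mean = 561/10 = 56.1000

Mean = 56.1000


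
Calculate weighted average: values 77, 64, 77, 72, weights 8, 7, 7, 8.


Numerator = 77*8 + 64*7 + 77*7 + 72*8 = 2179
Denominator = 8 + 7 + 7 + 8 = 30
WM = 2179/30 = 72.6333

WM = 72.6333


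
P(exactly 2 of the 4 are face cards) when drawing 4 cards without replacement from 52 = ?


Hypergeometric: P(X=2) = C(12,2)·C(40,2) / C(52,4)
= 66 × 780 / 270725
= 51480/270725 = 0.1902

P = 0.1902


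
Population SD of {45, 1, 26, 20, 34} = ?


Mean = 25.2000
Variance = 216.5600
SD = sqrt(216.5600) = 14.7160

SD = 14.7160


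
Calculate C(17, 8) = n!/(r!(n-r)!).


C(17,8) = 17!/(8! × 9!)
= 355687428096000/(40320 × 362880)
= 24310

C(17,8) = 24310


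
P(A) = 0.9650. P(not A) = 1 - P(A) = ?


P(not A) = 1 - 0.9650 = 0.0350

P(not A) = 0.0350


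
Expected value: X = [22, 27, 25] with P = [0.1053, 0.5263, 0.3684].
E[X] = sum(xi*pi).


E[X] = 22*0.1053 + 27*0.5263 + 25*0.3684
= 2.3166 + 14.2101 + 9.2100
= 25.7367

E[X] = 25.7367


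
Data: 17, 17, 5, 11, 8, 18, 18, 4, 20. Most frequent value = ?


Frequencies: 4:1, 5:1, 8:1, 11:1, 17:2, 18:2, 20:1
Max frequency = 2
Mode = 17, 18

Mode = 17, 18


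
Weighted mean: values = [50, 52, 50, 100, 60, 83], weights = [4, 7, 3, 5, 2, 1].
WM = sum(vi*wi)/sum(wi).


Numerator = 50*4 + 52*7 + 50*3 + 100*5 + 60*2 + 83*1 = 1417
Denominator = 4 + 7 + 3 + 5 + 2 + 1 = 22
WM = 1417/22 = 64.4091

WM = 64.4091


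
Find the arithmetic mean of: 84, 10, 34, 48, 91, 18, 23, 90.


Sum = 84 + 10 + 34 + 48 + 91 + 18 + 23 + 90 = 398
n = 8
Mean = 398/8 = 49.7500

Mean = 49.7500


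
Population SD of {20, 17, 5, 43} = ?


Mean = 21.2500
Variance = 189.1875
SD = sqrt(189.1875) = 13.7545

SD = 13.7545


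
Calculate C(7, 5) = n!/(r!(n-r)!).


C(7,5) = 7!/(5! × 2!)
= 5040/(120 × 2)
= 21

C(7,5) = 21


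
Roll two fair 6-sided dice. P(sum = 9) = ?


Total outcomes = 6×6 = 36
Favorable (sum = 9): 4
P = 4/36 = 0.1111

P = 0.1111


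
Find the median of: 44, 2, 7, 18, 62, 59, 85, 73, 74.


Sorted: 2, 7, 18, 44, 59, 62, 73, 74, 85
n = 9 (odd)
Middle value = 59

Median = 59


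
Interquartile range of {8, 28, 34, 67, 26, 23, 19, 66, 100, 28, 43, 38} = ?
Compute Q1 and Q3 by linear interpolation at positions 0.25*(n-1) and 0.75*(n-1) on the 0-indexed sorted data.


Sorted: 8, 19, 23, 26, 28, 28, 34, 38, 43, 66, 67, 100
Q1 (25th %ile) = 25.2500
Q3 (75th %ile) = 48.7500
IQR = 48.7500 - 25.2500 = 23.5000

IQR = 23.5000


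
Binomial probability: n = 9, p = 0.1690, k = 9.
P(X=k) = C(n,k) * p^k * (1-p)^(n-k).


C(9,9) = 1
p^9 = 1.124554e-07
(1-p)^0 = 1.000000
P = 1 * 1.124554e-07 * 1.000000 = 1.1246e-07

P(X=9) = 1.1246e-07


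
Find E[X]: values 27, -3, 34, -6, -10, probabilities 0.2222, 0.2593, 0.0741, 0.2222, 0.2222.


E[X] = 27*0.2222 - 3*0.2593 + 34*0.0741 - 6*0.2222 - 10*0.2222
= 5.9994 - 0.7779 + 2.5194 - 1.3332 - 2.2220
= 4.1857

E[X] = 4.1857


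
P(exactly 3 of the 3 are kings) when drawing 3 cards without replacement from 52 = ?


Hypergeometric: P(X=3) = C(4,3)·C(48,0) / C(52,3)
= 4 × 1 / 22100
= 4/22100 = 0.0002

P = 0.0002


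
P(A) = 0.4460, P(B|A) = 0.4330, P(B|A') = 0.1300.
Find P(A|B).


P(B) = P(B|A)*P(A) + P(B|A')*P(A')
= 0.4330*0.4460 + 0.1300*0.5540
= 0.193118 + 0.072020 = 0.265138
P(A|B) = 0.193118/0.265138 = 0.7284

P(A|B) = 0.7284


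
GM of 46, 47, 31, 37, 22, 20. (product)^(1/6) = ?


Product = 46 × 47 × 31 × 37 × 22 × 20 = 1091118160
GM = 1091118160^(1/6) = 32.0857

GM = 32.0857


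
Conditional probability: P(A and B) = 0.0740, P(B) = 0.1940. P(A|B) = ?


P(A|B) = 0.0740/0.1940 = 0.3814

P(A|B) = 0.3814


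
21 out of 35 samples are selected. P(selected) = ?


P = 21/35 = 0.6000

P = 0.6000


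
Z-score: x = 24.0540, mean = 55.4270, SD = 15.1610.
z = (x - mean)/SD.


z = (24.0540 - 55.4270)/15.1610
= -31.3730/15.1610
= -2.0693

z = -2.0693


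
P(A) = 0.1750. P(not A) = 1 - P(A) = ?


P(not A) = 1 - 0.1750 = 0.8250

P(not A) = 0.8250


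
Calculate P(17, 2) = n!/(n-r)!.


P(17,2) = 17!/15!
= 355687428096000/1307674368000
= 272

P(17,2) = 272


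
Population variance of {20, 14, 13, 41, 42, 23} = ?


Mean = 25.5000
Squared deviations: 30.2500, 132.2500, 156.2500, 240.2500, 272.2500, 6.2500
Sum = 837.5000
Variance = 837.5000/6 = 139.5833

Variance = 139.5833


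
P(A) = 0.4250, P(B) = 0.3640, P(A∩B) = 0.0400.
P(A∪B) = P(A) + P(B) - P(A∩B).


P(A∪B) = 0.4250 + 0.3640 - 0.0400
= 0.7890 - 0.0400
= 0.7490

P(A∪B) = 0.7490


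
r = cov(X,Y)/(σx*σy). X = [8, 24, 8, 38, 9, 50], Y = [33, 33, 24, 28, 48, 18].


Mean X = 22.8333, Mean Y = 30.6667
SD X = 16.334184, SD Y = 9.339284
Cov = -92.888889
r = -92.888889/(16.334184*9.339284) = -0.6089

r = -0.6089


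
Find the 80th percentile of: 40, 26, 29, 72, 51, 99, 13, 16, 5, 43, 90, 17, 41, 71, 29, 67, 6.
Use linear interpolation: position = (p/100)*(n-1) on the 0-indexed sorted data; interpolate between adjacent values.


Sorted: 5, 6, 13, 16, 17, 26, 29, 29, 40, 41, 43, 51, 67, 71, 72, 90, 99
n = 17
Index = 80/100 * 16 = 12.8000
Lower = data[12] = 67, Upper = data[13] = 71
P80 = 67 + 0.8000*(4) = 70.2000

P80 = 70.2000


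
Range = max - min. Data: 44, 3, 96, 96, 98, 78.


Max = 98, Min = 3
Range = 98 - 3 = 95

Range = 95


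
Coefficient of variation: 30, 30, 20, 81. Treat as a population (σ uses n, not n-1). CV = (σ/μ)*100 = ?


Mean = 40.2500
SD = 23.8786
CV = (23.8786/40.2500)*100 = 59.3257%

CV = 59.3257%


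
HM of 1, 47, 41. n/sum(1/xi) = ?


Sum of reciprocals = 1/1 + 1/47 + 1/41 = 1.045667
HM = 3/1.045667 = 2.8690

HM = 2.8690


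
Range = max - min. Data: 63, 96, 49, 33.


Max = 96, Min = 33
Range = 96 - 33 = 63

Range = 63


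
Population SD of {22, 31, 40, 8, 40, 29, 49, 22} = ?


Mean = 30.1250
Variance = 146.8594
SD = sqrt(146.8594) = 12.1186

SD = 12.1186


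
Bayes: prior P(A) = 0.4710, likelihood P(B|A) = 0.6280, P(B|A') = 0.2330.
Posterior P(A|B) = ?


P(B) = P(B|A)*P(A) + P(B|A')*P(A')
= 0.6280*0.4710 + 0.2330*0.5290
= 0.295788 + 0.123257 = 0.419045
P(A|B) = 0.295788/0.419045 = 0.7059

P(A|B) = 0.7059


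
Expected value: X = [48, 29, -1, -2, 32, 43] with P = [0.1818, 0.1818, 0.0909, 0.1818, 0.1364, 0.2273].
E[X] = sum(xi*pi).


E[X] = 48*0.1818 + 29*0.1818 - 1*0.0909 - 2*0.1818 + 32*0.1364 + 43*0.2273
= 8.7264 + 5.2722 - 0.0909 - 0.3636 + 4.3648 + 9.7739
= 27.6828

E[X] = 27.6828


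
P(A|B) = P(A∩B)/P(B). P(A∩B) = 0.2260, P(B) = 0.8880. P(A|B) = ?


P(A|B) = 0.2260/0.8880 = 0.2545

P(A|B) = 0.2545


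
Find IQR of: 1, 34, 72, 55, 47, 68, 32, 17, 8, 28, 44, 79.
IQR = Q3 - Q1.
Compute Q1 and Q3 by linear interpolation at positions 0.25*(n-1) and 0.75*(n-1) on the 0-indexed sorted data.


Sorted: 1, 8, 17, 28, 32, 34, 44, 47, 55, 68, 72, 79
Q1 (25th %ile) = 25.2500
Q3 (75th %ile) = 58.2500
IQR = 58.2500 - 25.2500 = 33.0000

IQR = 33.0000


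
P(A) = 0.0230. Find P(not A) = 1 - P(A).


P(not A) = 1 - 0.0230 = 0.9770

P(not A) = 0.9770


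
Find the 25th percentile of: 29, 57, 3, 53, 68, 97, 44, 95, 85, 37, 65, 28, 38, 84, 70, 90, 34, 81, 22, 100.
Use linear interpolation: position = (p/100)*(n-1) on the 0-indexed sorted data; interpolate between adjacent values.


Sorted: 3, 22, 28, 29, 34, 37, 38, 44, 53, 57, 65, 68, 70, 81, 84, 85, 90, 95, 97, 100
n = 20
Index = 25/100 * 19 = 4.7500
Lower = data[4] = 34, Upper = data[5] = 37
P25 = 34 + 0.7500*(3) = 36.2500

P25 = 36.2500


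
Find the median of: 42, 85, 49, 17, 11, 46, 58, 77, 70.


Sorted: 11, 17, 42, 46, 49, 58, 70, 77, 85
n = 9 (odd)
Middle value = 49

Median = 49


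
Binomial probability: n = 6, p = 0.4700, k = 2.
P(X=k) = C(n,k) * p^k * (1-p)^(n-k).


C(6,2) = 15
p^2 = 0.220900
(1-p)^4 = 0.078905
P = 15 * 0.220900 * 0.078905 = 0.2615

P(X=2) = 0.2615


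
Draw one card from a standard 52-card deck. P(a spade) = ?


13 spades in 52 cards
P = 13/52 = 0.2500

P = 0.2500


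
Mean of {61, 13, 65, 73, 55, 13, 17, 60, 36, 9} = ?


Sum = 61 + 13 + 65 + 73 + 55 + 13 + 17 + 60 + 36 + 9 = 402
n = 10
Mean = 402/10 = 40.2000

Mean = 40.2000


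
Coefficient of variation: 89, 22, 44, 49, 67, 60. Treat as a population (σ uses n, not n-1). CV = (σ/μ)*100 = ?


Mean = 55.1667
SD = 20.6996
CV = (20.6996/55.1667)*100 = 37.5219%

CV = 37.5219%


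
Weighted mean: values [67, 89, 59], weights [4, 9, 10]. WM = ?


Numerator = 67*4 + 89*9 + 59*10 = 1659
Denominator = 4 + 9 + 10 = 23
WM = 1659/23 = 72.1304

WM = 72.1304


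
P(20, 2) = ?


P(20,2) = 20!/18!
= 2432902008176640000/6402373705728000
= 380

P(20,2) = 380


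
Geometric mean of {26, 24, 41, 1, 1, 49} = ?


Product = 26 × 24 × 41 × 1 × 1 × 49 = 1253616
GM = 1253616^(1/6) = 10.3839

GM = 10.3839


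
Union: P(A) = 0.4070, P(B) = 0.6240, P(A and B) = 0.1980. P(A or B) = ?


P(A∪B) = 0.4070 + 0.6240 - 0.1980
= 1.0310 - 0.1980
= 0.8330

P(A∪B) = 0.8330


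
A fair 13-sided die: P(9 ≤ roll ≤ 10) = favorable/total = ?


Favorable outcomes (9 ≤ roll ≤ 10): 2
Total outcomes = 13
P = 2/13 = 0.1538

P = 0.1538


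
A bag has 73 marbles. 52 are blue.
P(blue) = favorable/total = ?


P = 52/73 = 0.7123

P = 0.7123


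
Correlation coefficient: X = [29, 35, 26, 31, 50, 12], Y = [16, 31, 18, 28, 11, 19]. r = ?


Mean X = 30.5000, Mean Y = 20.5000
SD X = 11.295279, SD Y = 6.898067
Cov = -14.750000
r = -14.750000/(11.295279*6.898067) = -0.1893

r = -0.1893


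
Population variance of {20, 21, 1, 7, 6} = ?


Mean = 11.0000
Squared deviations: 81.0000, 100.0000, 100.0000, 16.0000, 25.0000
Sum = 322.0000
Variance = 322.0000/5 = 64.4000

Variance = 64.4000


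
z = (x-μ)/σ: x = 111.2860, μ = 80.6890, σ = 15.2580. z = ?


z = (111.2860 - 80.6890)/15.2580
= 30.5970/15.2580
= 2.0053

z = 2.0053


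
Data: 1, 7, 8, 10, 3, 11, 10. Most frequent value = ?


Frequencies: 1:1, 3:1, 7:1, 8:1, 10:2, 11:1
Max frequency = 2
Mode = 10

Mode = 10


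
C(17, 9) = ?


C(17,9) = 17!/(9! × 8!)
= 355687428096000/(362880 × 40320)
= 24310

C(17,9) = 24310


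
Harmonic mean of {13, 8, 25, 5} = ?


Sum of reciprocals = 1/13 + 1/8 + 1/25 + 1/5 = 0.441923
HM = 4/0.441923 = 9.0513

HM = 9.0513


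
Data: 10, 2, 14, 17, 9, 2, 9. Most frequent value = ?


Frequencies: 2:2, 9:2, 10:1, 14:1, 17:1
Max frequency = 2
Mode = 2, 9

Mode = 2, 9


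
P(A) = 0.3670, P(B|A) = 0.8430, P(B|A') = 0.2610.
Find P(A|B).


P(B) = P(B|A)*P(A) + P(B|A')*P(A')
= 0.8430*0.3670 + 0.2610*0.6330
= 0.309381 + 0.165213 = 0.474594
P(A|B) = 0.309381/0.474594 = 0.6519

P(A|B) = 0.6519


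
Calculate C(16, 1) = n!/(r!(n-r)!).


C(16,1) = 16!/(1! × 15!)
= 20922789888000/(1 × 1307674368000)
= 16

C(16,1) = 16


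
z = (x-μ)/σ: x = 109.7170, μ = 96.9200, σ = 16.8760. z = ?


z = (109.7170 - 96.9200)/16.8760
= 12.7970/16.8760
= 0.7583

z = 0.7583


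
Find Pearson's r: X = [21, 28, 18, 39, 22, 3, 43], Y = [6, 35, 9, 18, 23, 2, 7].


Mean X = 24.8571, Mean Y = 14.2857
SD X = 12.460550, SD Y = 10.819484
Cov = 42.469388
r = 42.469388/(12.460550*10.819484) = 0.3150

r = 0.3150


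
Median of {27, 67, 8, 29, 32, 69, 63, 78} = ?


Sorted: 8, 27, 29, 32, 63, 67, 69, 78
n = 8 (even)
Middle values: 32 and 63
Median = (32+63)/2 = 47.5000

Median = 47.5000


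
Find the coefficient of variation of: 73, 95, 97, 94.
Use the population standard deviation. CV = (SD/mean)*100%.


Mean = 89.7500
SD = 9.7308
CV = (9.7308/89.7500)*100 = 10.8421%

CV = 10.8421%


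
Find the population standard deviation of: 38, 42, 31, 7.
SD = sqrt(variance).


Mean = 29.5000
Variance = 184.2500
SD = sqrt(184.2500) = 13.5739

SD = 13.5739


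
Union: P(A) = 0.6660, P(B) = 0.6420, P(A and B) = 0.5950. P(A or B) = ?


P(A∪B) = 0.6660 + 0.6420 - 0.5950
= 1.3080 - 0.5950
= 0.7130

P(A∪B) = 0.7130


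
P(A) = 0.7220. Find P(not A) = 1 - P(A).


P(not A) = 1 - 0.7220 = 0.2780

P(not A) = 0.2780


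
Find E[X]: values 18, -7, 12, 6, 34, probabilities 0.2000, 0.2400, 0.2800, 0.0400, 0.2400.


E[X] = 18*0.2000 - 7*0.2400 + 12*0.2800 + 6*0.0400 + 34*0.2400
= 3.6000 - 1.6800 + 3.3600 + 0.2400 + 8.1600
= 13.6800

E[X] = 13.6800


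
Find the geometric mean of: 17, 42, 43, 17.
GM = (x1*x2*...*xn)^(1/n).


Product = 17 × 42 × 43 × 17 = 521934
GM = 521934^(1/4) = 26.8784

GM = 26.8784


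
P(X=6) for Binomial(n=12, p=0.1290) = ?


C(12,6) = 924
p^6 = 4.608274e-06
(1-p)^6 = 0.436625
P = 924 * 4.608274e-06 * 0.436625 = 0.0019

P(X=6) = 0.0019


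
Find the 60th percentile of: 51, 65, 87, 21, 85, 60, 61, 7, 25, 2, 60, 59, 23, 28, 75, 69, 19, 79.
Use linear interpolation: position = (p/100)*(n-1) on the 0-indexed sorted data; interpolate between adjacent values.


Sorted: 2, 7, 19, 21, 23, 25, 28, 51, 59, 60, 60, 61, 65, 69, 75, 79, 85, 87
n = 18
Index = 60/100 * 17 = 10.2000
Lower = data[10] = 60, Upper = data[11] = 61
P60 = 60 + 0.2000*(1) = 60.2000

P60 = 60.2000


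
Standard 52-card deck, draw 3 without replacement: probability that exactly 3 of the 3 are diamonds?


Hypergeometric: P(X=3) = C(13,3)·C(39,0) / C(52,3)
= 286 × 1 / 22100
= 286/22100 = 0.0129

P = 0.0129


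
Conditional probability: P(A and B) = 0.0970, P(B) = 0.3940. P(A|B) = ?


P(A|B) = 0.0970/0.3940 = 0.2462

P(A|B) = 0.2462


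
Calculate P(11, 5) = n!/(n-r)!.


P(11,5) = 11!/6!
= 39916800/720
= 55440

P(11,5) = 55440


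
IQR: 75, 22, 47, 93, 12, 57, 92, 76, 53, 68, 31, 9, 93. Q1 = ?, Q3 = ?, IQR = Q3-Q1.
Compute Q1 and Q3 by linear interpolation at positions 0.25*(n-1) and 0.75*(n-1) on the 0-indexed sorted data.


Sorted: 9, 12, 22, 31, 47, 53, 57, 68, 75, 76, 92, 93, 93
Q1 (25th %ile) = 31.0000
Q3 (75th %ile) = 76.0000
IQR = 76.0000 - 31.0000 = 45.0000

IQR = 45.0000


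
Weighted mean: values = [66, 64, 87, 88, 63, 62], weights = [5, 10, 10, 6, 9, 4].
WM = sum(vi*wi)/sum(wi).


Numerator = 66*5 + 64*10 + 87*10 + 88*6 + 63*9 + 62*4 = 3183
Denominator = 5 + 10 + 10 + 6 + 9 + 4 = 44
WM = 3183/44 = 72.3409

WM = 72.3409


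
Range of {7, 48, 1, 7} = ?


Max = 48, Min = 1
Range = 48 - 1 = 47

Range = 47


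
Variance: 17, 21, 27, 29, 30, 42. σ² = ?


Mean = 27.6667
Squared deviations: 113.7778, 44.4444, 0.4444, 1.7778, 5.4444, 205.4444
Sum = 371.3333
Variance = 371.3333/6 = 61.8889

Variance = 61.8889


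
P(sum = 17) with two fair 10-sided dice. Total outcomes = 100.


Total outcomes = 10×10 = 100
Favorable (sum = 17): 4
P = 4/100 = 0.0400

P = 0.0400


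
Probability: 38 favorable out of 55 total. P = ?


P = 38/55 = 0.6909

P = 0.6909


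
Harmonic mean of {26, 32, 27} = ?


Sum of reciprocals = 1/26 + 1/32 + 1/27 = 0.106749
HM = 3/0.106749 = 28.1034

HM = 28.1034


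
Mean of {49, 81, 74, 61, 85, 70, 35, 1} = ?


Sum = 49 + 81 + 74 + 61 + 85 + 70 + 35 + 1 = 456
n = 8
Mean = 456/8 = 57.0000

Mean = 57.0000


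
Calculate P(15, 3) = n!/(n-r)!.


P(15,3) = 15!/12!
= 1307674368000/479001600
= 2730

P(15,3) = 2730


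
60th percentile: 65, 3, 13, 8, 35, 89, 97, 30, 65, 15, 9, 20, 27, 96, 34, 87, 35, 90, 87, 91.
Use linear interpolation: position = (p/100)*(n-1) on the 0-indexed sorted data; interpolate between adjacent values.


Sorted: 3, 8, 9, 13, 15, 20, 27, 30, 34, 35, 35, 65, 65, 87, 87, 89, 90, 91, 96, 97
n = 20
Index = 60/100 * 19 = 11.4000
Lower = data[11] = 65, Upper = data[12] = 65
P60 = 65 + 0.4000*(0) = 65.0000

P60 = 65.0000


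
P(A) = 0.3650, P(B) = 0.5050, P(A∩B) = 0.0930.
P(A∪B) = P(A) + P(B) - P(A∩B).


P(A∪B) = 0.3650 + 0.5050 - 0.0930
= 0.8700 - 0.0930
= 0.7770

P(A∪B) = 0.7770


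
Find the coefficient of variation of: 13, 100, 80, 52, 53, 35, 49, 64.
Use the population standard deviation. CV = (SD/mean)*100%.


Mean = 55.7500
SD = 24.8483
CV = (24.8483/55.7500)*100 = 44.5709%

CV = 44.5709%


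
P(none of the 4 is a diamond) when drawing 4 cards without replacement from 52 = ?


P(no diamonds) = (39/52) × (38/51) × (37/50) × (36/49)
= 0.3038

P = 0.3038


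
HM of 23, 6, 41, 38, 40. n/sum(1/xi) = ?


Sum of reciprocals = 1/23 + 1/6 + 1/41 + 1/38 + 1/40 = 0.285851
HM = 5/0.285851 = 17.4916

HM = 17.4916


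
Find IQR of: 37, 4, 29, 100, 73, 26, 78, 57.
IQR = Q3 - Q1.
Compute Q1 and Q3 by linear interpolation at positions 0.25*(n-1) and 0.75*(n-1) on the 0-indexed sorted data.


Sorted: 4, 26, 29, 37, 57, 73, 78, 100
Q1 (25th %ile) = 28.2500
Q3 (75th %ile) = 74.2500
IQR = 74.2500 - 28.2500 = 46.0000

IQR = 46.0000


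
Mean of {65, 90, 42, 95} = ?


Sum = 65 + 90 + 42 + 95 = 292
n = 4
Mean = 292/4 = 73.0000

Mean = 73.0000


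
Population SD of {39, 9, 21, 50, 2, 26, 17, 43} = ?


Mean = 25.8750
Variance = 250.6094
SD = sqrt(250.6094) = 15.8306

SD = 15.8306


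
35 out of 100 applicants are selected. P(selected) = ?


P = 35/100 = 0.3500

P = 0.3500


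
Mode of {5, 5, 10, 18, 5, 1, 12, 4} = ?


Frequencies: 1:1, 4:1, 5:3, 10:1, 12:1, 18:1
Max frequency = 3
Mode = 5

Mode = 5


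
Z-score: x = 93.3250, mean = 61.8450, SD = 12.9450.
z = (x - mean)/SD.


z = (93.3250 - 61.8450)/12.9450
= 31.4800/12.9450
= 2.4318

z = 2.4318


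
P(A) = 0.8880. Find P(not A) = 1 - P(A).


P(not A) = 1 - 0.8880 = 0.1120

P(not A) = 0.1120


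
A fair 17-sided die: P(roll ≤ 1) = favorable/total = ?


Favorable outcomes (roll ≤ 1): 1
Total outcomes = 17
P = 1/17 = 0.0588

P = 0.0588


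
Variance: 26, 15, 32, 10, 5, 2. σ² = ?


Mean = 15.0000
Squared deviations: 121.0000, 0, 289.0000, 25.0000, 100.0000, 169.0000
Sum = 704.0000
Variance = 704.0000/6 = 117.3333

Variance = 117.3333


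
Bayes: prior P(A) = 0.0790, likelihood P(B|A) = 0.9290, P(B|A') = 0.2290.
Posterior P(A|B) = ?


P(B) = P(B|A)*P(A) + P(B|A')*P(A')
= 0.9290*0.0790 + 0.2290*0.9210
= 0.073391 + 0.210909 = 0.284300
P(A|B) = 0.073391/0.284300 = 0.2581

P(A|B) = 0.2581


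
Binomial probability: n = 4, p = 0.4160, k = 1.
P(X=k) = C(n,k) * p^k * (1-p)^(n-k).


C(4,1) = 4
p^1 = 0.416000
(1-p)^3 = 0.199177
P = 4 * 0.416000 * 0.199177 = 0.3314

P(X=1) = 0.3314


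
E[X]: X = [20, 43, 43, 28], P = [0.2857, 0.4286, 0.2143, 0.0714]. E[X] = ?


E[X] = 20*0.2857 + 43*0.4286 + 43*0.2143 + 28*0.0714
= 5.7140 + 18.4298 + 9.2149 + 1.9992
= 35.3579

E[X] = 35.3579


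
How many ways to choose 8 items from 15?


C(15,8) = 15!/(8! × 7!)
= 1307674368000/(40320 × 5040)
= 6435

C(15,8) = 6435


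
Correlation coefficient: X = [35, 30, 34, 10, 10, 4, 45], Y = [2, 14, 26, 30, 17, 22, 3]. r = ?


Mean X = 24.0000, Mean Y = 16.2857
SD X = 14.589624, SD Y = 10.010199
Cov = -95.571429
r = -95.571429/(14.589624*10.010199) = -0.6544

r = -0.6544


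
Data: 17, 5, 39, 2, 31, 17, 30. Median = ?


Sorted: 2, 5, 17, 17, 30, 31, 39
n = 7 (odd)
Middle value = 17

Median = 17


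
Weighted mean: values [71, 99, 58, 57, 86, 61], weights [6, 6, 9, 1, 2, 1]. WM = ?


Numerator = 71*6 + 99*6 + 58*9 + 57*1 + 86*2 + 61*1 = 1832
Denominator = 6 + 6 + 9 + 1 + 2 + 1 = 25
WM = 1832/25 = 73.2800

WM = 73.2800


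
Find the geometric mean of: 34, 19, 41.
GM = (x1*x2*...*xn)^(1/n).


Product = 34 × 19 × 41 = 26486
GM = 26486^(1/3) = 29.8084

GM = 29.8084


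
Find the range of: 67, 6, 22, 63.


Max = 67, Min = 6
Range = 67 - 6 = 61

Range = 61


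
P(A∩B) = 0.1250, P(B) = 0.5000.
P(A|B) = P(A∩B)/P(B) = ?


P(A|B) = 0.1250/0.5000 = 0.2500

P(A|B) = 0.2500


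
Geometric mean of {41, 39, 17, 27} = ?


Product = 41 × 39 × 17 × 27 = 733941
GM = 733941^(1/4) = 29.2695

GM = 29.2695


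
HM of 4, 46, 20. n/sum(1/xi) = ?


Sum of reciprocals = 1/4 + 1/46 + 1/20 = 0.321739
HM = 3/0.321739 = 9.3243

HM = 9.3243


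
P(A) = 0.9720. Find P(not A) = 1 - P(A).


P(not A) = 1 - 0.9720 = 0.0280

P(not A) = 0.0280


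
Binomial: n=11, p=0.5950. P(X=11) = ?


C(11,11) = 1
p^11 = 0.003309
(1-p)^0 = 1.000000
P = 1 * 0.003309 * 1.000000 = 0.0033

P(X=11) = 0.0033


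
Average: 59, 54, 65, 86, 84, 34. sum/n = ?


Sum = 59 + 54 + 65 + 86 + 84 + 34 = 382
n = 6
Mean = 382/6 = 63.6667

Mean = 63.6667


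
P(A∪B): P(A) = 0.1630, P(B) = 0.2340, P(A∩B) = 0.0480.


P(A∪B) = 0.1630 + 0.2340 - 0.0480
= 0.3970 - 0.0480
= 0.3490

P(A∪B) = 0.3490


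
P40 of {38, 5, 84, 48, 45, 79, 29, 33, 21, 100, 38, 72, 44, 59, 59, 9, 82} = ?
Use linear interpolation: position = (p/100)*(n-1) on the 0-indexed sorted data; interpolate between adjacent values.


Sorted: 5, 9, 21, 29, 33, 38, 38, 44, 45, 48, 59, 59, 72, 79, 82, 84, 100
n = 17
Index = 40/100 * 16 = 6.4000
Lower = data[6] = 38, Upper = data[7] = 44
P40 = 38 + 0.4000*(6) = 40.4000

P40 = 40.4000


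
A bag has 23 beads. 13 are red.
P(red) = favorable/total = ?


P = 13/23 = 0.5652

P = 0.5652


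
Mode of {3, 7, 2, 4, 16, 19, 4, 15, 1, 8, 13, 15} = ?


Frequencies: 1:1, 2:1, 3:1, 4:2, 7:1, 8:1, 13:1, 15:2, 16:1, 19:1
Max frequency = 2
Mode = 4, 15

Mode = 4, 15


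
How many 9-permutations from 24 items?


P(24,9) = 24!/15!
= 620448401733239439360000/1307674368000
= 474467051520

P(24,9) = 474467051520


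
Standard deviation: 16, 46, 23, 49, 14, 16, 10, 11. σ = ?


Mean = 23.1250
Variance = 212.1094
SD = sqrt(212.1094) = 14.5640

SD = 14.5640


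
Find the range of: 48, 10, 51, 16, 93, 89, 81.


Max = 93, Min = 10
Range = 93 - 10 = 83

Range = 83


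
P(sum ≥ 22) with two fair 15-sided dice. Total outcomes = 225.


Total outcomes = 15×15 = 225
Favorable (sum ≥ 22): 45
P = 45/225 = 0.2000

P = 0.2000


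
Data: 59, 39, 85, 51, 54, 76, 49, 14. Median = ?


Sorted: 14, 39, 49, 51, 54, 59, 76, 85
n = 8 (even)
Middle values: 51 and 54
Median = (51+54)/2 = 52.5000

Median = 52.5000


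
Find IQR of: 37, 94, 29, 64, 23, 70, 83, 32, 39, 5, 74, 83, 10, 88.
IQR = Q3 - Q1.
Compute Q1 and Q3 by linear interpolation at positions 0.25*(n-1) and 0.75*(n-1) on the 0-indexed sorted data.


Sorted: 5, 10, 23, 29, 32, 37, 39, 64, 70, 74, 83, 83, 88, 94
Q1 (25th %ile) = 29.7500
Q3 (75th %ile) = 80.7500
IQR = 80.7500 - 29.7500 = 51.0000

IQR = 51.0000


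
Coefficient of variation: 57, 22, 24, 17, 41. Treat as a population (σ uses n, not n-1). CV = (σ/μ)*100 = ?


Mean = 32.2000
SD = 14.7973
CV = (14.7973/32.2000)*100 = 45.9543%

CV = 45.9543%


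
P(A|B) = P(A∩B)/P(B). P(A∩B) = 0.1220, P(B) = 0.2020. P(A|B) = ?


P(A|B) = 0.1220/0.2020 = 0.6040

P(A|B) = 0.6040


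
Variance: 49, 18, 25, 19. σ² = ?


Mean = 27.7500
Squared deviations: 451.5625, 95.0625, 7.5625, 76.5625
Sum = 630.7500
Variance = 630.7500/4 = 157.6875

Variance = 157.6875


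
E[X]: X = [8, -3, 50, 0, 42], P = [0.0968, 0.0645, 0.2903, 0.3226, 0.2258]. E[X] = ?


E[X] = 8*0.0968 - 3*0.0645 + 50*0.2903 + 0*0.3226 + 42*0.2258
= 0.7744 - 0.1935 + 14.5150 + 0 + 9.4836
= 24.5795

E[X] = 24.5795


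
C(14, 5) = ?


C(14,5) = 14!/(5! × 9!)
= 87178291200/(120 × 362880)
= 2002

C(14,5) = 2002


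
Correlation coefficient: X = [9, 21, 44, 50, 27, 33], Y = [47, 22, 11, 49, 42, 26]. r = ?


Mean X = 30.6667, Mean Y = 32.8333
SD X = 13.743685, SD Y = 14.064336
Cov = -38.388889
r = -38.388889/(13.743685*14.064336) = -0.1986

r = -0.1986


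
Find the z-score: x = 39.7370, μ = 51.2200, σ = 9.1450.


z = (39.7370 - 51.2200)/9.1450
= -11.4830/9.1450
= -1.2557

z = -1.2557


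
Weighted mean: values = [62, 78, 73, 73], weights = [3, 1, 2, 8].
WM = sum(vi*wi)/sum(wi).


Numerator = 62*3 + 78*1 + 73*2 + 73*8 = 994
Denominator = 3 + 1 + 2 + 8 = 14
WM = 994/14 = 71.0000

WM = 71.0000


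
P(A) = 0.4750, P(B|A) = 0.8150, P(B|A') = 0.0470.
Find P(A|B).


P(B) = P(B|A)*P(A) + P(B|A')*P(A')
= 0.8150*0.4750 + 0.0470*0.5250
= 0.387125 + 0.024675 = 0.411800
P(A|B) = 0.387125/0.411800 = 0.9401

P(A|B) = 0.9401


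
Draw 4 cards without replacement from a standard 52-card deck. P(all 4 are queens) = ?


P(all queens) = (4/52) × (3/51) × (2/50) × (1/49)
= 3.6938e-06

P = 3.6938e-06


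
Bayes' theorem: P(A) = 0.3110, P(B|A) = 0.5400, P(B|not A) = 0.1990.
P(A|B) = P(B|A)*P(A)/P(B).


P(B) = P(B|A)*P(A) + P(B|A')*P(A')
= 0.5400*0.3110 + 0.1990*0.6890
= 0.167940 + 0.137111 = 0.305051
P(A|B) = 0.167940/0.305051 = 0.5505

P(A|B) = 0.5505


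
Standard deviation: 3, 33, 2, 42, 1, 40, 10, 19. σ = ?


Mean = 18.7500
Variance = 264.4375
SD = sqrt(264.4375) = 16.2615

SD = 16.2615


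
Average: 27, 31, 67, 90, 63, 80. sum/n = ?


Sum = 27 + 31 + 67 + 90 + 63 + 80 = 358
n = 6
Mean = 358/6 = 59.6667

Mean = 59.6667


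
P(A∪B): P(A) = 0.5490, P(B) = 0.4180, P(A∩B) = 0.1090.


P(A∪B) = 0.5490 + 0.4180 - 0.1090
= 0.9670 - 0.1090
= 0.8580

P(A∪B) = 0.8580


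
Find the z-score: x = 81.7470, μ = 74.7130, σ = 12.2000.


z = (81.7470 - 74.7130)/12.2000
= 7.0340/12.2000
= 0.5766

z = 0.5766


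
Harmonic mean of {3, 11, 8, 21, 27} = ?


Sum of reciprocals = 1/3 + 1/11 + 1/8 + 1/21 + 1/27 = 0.633899
HM = 5/0.633899 = 7.8877

HM = 7.8877


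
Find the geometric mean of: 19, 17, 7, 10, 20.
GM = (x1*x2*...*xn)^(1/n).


Product = 19 × 17 × 7 × 10 × 20 = 452200
GM = 452200^(1/5) = 13.5228

GM = 13.5228


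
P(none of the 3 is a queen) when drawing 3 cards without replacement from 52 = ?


P(no queens) = (48/52) × (47/51) × (46/50)
= 0.7826

P = 0.7826


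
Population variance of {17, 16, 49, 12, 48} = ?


Mean = 28.4000
Squared deviations: 129.9600, 153.7600, 424.3600, 268.9600, 384.1600
Sum = 1361.2000
Variance = 1361.2000/5 = 272.2400

Variance = 272.2400


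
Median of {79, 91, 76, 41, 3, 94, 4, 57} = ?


Sorted: 3, 4, 41, 57, 76, 79, 91, 94
n = 8 (even)
Middle values: 57 and 76
Median = (57+76)/2 = 66.5000

Median = 66.5000


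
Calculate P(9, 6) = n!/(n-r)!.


P(9,6) = 9!/3!
= 362880/6
= 60480

P(9,6) = 60480


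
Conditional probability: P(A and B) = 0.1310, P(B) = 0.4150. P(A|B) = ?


P(A|B) = 0.1310/0.4150 = 0.3157

P(A|B) = 0.3157


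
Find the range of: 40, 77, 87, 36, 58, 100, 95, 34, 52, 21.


Max = 100, Min = 21
Range = 100 - 21 = 79

Range = 79


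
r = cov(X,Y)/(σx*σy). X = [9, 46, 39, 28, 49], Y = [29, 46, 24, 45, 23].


Mean X = 34.2000, Mean Y = 33.4000
SD X = 14.524462, SD Y = 10.091581
Cov = -2.280000
r = -2.280000/(14.524462*10.091581) = -0.0156

r = -0.0156


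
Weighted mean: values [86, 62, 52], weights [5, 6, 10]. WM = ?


Numerator = 86*5 + 62*6 + 52*10 = 1322
Denominator = 5 + 6 + 10 = 21
WM = 1322/21 = 62.9524

WM = 62.9524


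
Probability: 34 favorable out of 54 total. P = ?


P = 34/54 = 0.6296

P = 0.6296


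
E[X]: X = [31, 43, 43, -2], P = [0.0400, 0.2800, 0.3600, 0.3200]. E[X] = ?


E[X] = 31*0.0400 + 43*0.2800 + 43*0.3600 - 2*0.3200
= 1.2400 + 12.0400 + 15.4800 - 0.6400
= 28.1200

E[X] = 28.1200


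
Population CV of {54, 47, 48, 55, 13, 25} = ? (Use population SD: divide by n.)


Mean = 40.3333
SD = 15.7445
CV = (15.7445/40.3333)*100 = 39.0359%

CV = 39.0359%


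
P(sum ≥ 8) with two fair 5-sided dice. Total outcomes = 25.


Total outcomes = 5×5 = 25
Favorable (sum ≥ 8): 6
P = 6/25 = 0.2400

P = 0.2400


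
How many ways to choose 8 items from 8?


C(8,8) = 8!/(8! × 0!)
= 40320/(40320 × 1)
= 1

C(8,8) = 1


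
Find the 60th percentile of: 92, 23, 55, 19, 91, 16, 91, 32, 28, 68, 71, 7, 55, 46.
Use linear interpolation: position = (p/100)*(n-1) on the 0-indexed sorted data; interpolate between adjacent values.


Sorted: 7, 16, 19, 23, 28, 32, 46, 55, 55, 68, 71, 91, 91, 92
n = 14
Index = 60/100 * 13 = 7.8000
Lower = data[7] = 55, Upper = data[8] = 55
P60 = 55 + 0.8000*(0) = 55.0000

P60 = 55.0000


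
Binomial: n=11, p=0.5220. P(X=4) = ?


C(11,4) = 330
p^4 = 0.074248
(1-p)^7 = 0.005702
P = 330 * 0.074248 * 0.005702 = 0.1397

P(X=4) = 0.1397


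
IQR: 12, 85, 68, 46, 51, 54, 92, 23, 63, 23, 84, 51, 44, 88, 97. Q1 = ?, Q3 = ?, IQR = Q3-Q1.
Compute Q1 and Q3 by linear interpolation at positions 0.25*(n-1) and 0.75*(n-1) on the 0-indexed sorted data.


Sorted: 12, 23, 23, 44, 46, 51, 51, 54, 63, 68, 84, 85, 88, 92, 97
Q1 (25th %ile) = 45.0000
Q3 (75th %ile) = 84.5000
IQR = 84.5000 - 45.0000 = 39.5000

IQR = 39.5000


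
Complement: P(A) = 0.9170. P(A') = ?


P(not A) = 1 - 0.9170 = 0.0830

P(not A) = 0.0830


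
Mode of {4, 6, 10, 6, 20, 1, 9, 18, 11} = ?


Frequencies: 1:1, 4:1, 6:2, 9:1, 10:1, 11:1, 18:1, 20:1
Max frequency = 2
Mode = 6

Mode = 6


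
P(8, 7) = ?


P(8,7) = 8!/1!
= 40320/1
= 40320

P(8,7) = 40320


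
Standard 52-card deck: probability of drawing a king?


4 kings in 52 cards
P = 4/52 = 0.0769

P = 0.0769


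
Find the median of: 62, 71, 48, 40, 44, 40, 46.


Sorted: 40, 40, 44, 46, 48, 62, 71
n = 7 (odd)
Middle value = 46

Median = 46


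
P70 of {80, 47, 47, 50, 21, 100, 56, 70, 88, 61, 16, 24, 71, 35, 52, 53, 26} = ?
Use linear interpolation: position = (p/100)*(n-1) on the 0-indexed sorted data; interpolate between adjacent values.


Sorted: 16, 21, 24, 26, 35, 47, 47, 50, 52, 53, 56, 61, 70, 71, 80, 88, 100
n = 17
Index = 70/100 * 16 = 11.2000
Lower = data[11] = 61, Upper = data[12] = 70
P70 = 61 + 0.2000*(9) = 62.8000

P70 = 62.8000


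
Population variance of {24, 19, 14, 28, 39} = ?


Mean = 24.8000
Squared deviations: 0.6400, 33.6400, 116.6400, 10.2400, 201.6400
Sum = 362.8000
Variance = 362.8000/5 = 72.5600

Variance = 72.5600
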